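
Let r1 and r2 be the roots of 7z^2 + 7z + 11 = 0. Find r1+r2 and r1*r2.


For az^2+bz+c=0: sum = -b/a, product = c/a.
a=7, b=7, c=11
Sum = -(7)/7 = -1
Product = (11)/7 = 11/7


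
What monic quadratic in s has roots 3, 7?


p(s) = (s - 3)(s - 7)
Expand: s^2 - 10s + 21


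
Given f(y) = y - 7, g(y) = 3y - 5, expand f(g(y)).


Substitute g(y) into f:
f(g(y)) = 1*(3y - 5) + (-7)
Expand and combine: 3y - 12


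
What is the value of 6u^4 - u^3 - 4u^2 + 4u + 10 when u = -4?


Using direct substitution:
  6 * (-4)^4 = 1536
  -1 * (-4)^3 = 64
  -4 * (-4)^2 = -64
  4 * (-4)^1 = -16
  constant: 10
Sum = 1536 + 64 - 64 - 16 + 10 = 1530


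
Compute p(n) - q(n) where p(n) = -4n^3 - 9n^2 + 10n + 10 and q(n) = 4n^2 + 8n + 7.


Distribute the minus sign:
  (-4n^3 - 9n^2 + 10n + 10)
- (4n^2 + 8n + 7)
Negate second polynomial: -4n^2 - 8n - 7
Add: -4n^3 - 13n^2 + 2n + 3


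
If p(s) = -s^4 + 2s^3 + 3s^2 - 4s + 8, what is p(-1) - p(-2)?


p(-1) = 12
p(-2) = -4
p(-1) - p(-2) = 12 + 4 = 16


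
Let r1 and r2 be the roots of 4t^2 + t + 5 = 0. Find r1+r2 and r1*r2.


For at^2+bt+c=0: sum = -b/a, product = c/a.
a=4, b=1, c=5
Sum = -(1)/4 = -1/4
Product = (5)/4 = 5/4


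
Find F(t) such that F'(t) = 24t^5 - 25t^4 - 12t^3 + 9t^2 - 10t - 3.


Reverse power rule on each term:
  ∫ 24t^5 dt = 4t^6
  ∫ -25t^4 dt = -5t^5
  ∫ -12t^3 dt = -3t^4
  ∫ 9t^2 dt = 3t^3
  ∫ -10t dt = -5t^2
  ∫ -3 dt = -3t
F(t) = 4t^6 - 5t^5 - 3t^4 + 3t^3 - 5t^2 - 3t + C


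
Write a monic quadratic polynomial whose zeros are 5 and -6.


p(x) = (x - 5)(x + 6)
Expand: x^2 + x - 30


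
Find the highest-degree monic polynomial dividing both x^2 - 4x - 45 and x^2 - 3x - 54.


Factor each:
  x^2 - 4x - 45 = (x - 9)(x + 5)
  x^2 - 3x - 54 = (x - 9)(x + 6)
Common monic factor: x - 9


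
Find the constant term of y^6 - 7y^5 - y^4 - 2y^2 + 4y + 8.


Read off the constant term: 8


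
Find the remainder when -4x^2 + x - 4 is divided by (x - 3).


By the Remainder Theorem, the remainder equals p(3):
  -4*(3)^2 = -36
  1*(3)^1 = 3
  constant: -4
Sum: -36 + 3 - 4 = -37


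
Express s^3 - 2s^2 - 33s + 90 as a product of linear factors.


Try integer roots (divisors of 90). s=3: p(3)=0.
Divide out (s - 3): quotient is s^2 + s - 30.
Factor the quadratic: (s - 5)(s + 6)
Result: (s - 3)(s - 5)(s + 6)


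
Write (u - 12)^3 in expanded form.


Expand (u - 12)^3 by repeated multiplication:
  (u - 12)^2 = u^2 - 24u + 144
= u^3 - 36u^2 + 432u - 1728


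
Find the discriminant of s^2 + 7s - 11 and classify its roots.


D = b^2 - 4ac = (7)^2 - 4(1)(-11) = 49 + 44 = 93
Since D > 0: two distinct irrational roots


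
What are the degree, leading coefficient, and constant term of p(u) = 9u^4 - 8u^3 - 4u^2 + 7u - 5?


Highest power of u is 4, with coefficient 9. Constant term is -5.
Degree = 4, leading coefficient = 9, constant term = -5


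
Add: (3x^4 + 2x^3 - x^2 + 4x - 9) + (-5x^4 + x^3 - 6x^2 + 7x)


Align terms by degree and add:
  3x^4 + 2x^3 - x^2 + 4x - 9
  -5x^4 + x^3 - 6x^2 + 7x
= -2x^4 + 3x^3 - 7x^2 + 11x - 9


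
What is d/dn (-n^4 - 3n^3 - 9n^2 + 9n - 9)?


Apply the power rule term by term:
  d/dn(-n^4) = -4n^3
  d/dn(-3n^3) = -9n^2
  d/dn(-9n^2) = -18n
  d/dn(9n) = 9
  d/dn(-9) = 0
p'(n) = -4n^3 - 9n^2 - 18n + 9


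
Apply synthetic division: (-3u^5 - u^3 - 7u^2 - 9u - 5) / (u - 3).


Synthetic division with c = 3. Coefficients: -3, 0, -1, -7, -9, -5
Bring down -3.
  -3 * 3 = -9; -9 + 0 = -9
  -9 * 3 = -27; -27 - 1 = -28
  -28 * 3 = -84; -84 - 7 = -91
  -91 * 3 = -273; -273 - 9 = -282
  -282 * 3 = -846; -846 - 5 = -851
Quotient: -3u^4 - 9u^3 - 28u^2 - 91u - 282, Remainder: -851


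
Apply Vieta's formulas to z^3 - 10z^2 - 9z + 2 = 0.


Monic cubic z^3+bz^2+cz+d=0: sum=-b, pairwise sum=c, product=-d.
b=-10, c=-9, d=2
r1+r2+r3 = 10
r1r2+r1r3+r2r3 = -9
r1r2r3 = -2


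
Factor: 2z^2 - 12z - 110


Roots satisfy r1 + r2 = -b/a = 6 and r1*r2 = c/a = -55.
So r1 = 11, r2 = -5.
2z^2 - 12z - 110 = 2(z - r1)(z - r2) = 2(z - 11)(z + 5)


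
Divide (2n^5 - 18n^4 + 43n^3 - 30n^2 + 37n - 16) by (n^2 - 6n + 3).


(2n^5 - 18n^4 + 43n^3 - 30n^2 + 37n - 16) / (n^2 - 6n + 3)
Step 1: 2n^3 * (n^2 - 6n + 3) = 2n^5 - 12n^4 + 6n^3; subtract.
Step 2: -6n^2 * (n^2 - 6n + 3) = -6n^4 + 36n^3 - 18n^2; subtract.
Step 3: n * (n^2 - 6n + 3) = n^3 - 6n^2 + 3n; subtract.
Step 4: -6 * (n^2 - 6n + 3) = -6n^2 + 36n - 18; subtract.
Quotient: 2n^3 - 6n^2 + n - 6, Remainder: -2n + 2


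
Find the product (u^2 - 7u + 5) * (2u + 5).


Distribute each term of the first polynomial:
  (u^2)(2u + 5) = 2u^3 + 5u^2
  (-7u)(2u + 5) = -14u^2 - 35u
  (5)(2u + 5) = 10u + 25
Sum: 2u^3 - 9u^2 - 25u + 25


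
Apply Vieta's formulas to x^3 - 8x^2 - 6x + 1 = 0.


Monic cubic x^3+bx^2+cx+d=0: sum=-b, pairwise sum=c, product=-d.
b=-8, c=-6, d=1
r1+r2+r3 = 8
r1r2+r1r3+r2r3 = -6
r1r2r3 = -1


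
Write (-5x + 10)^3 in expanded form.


Expand (-5x + 10)^3 by repeated multiplication:
  (-5x + 10)^2 = 25x^2 - 100x + 100
= -125x^3 + 750x^2 - 1500x + 1000


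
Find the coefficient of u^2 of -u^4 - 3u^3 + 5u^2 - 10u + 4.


Read off the coefficient of u^2: 5


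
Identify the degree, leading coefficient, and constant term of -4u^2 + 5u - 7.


Highest power of u is 2, with coefficient -4. Constant term is -7.
Degree = 2, leading coefficient = -4, constant term = -7


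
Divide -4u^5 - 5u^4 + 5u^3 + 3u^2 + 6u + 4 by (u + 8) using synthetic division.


Synthetic division with c = -8. Coefficients: -4, -5, 5, 3, 6, 4
Bring down -4.
  -4 * -8 = 32; 32 - 5 = 27
  27 * -8 = -216; -216 + 5 = -211
  -211 * -8 = 1688; 1688 + 3 = 1691
  1691 * -8 = -13528; -13528 + 6 = -13522
  -13522 * -8 = 108176; 108176 + 4 = 108180
Quotient: -4u^4 + 27u^3 - 211u^2 + 1691u - 13522, Remainder: 108180


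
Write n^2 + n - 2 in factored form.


Roots satisfy r1 + r2 = -b/a = -1 and r1*r2 = c/a = -2.
So r1 = -2, r2 = 1.
n^2 + n - 2 = (n - r1)(n - r2) = (n + 2)(n - 1)


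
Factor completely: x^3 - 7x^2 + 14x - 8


Try integer roots (divisors of -8). x=1: p(1)=0.
Divide out (x - 1): quotient is x^2 - 6x + 8.
Factor the quadratic: (x - 4)(x - 2)
Result: (x - 1)(x - 4)(x - 2)


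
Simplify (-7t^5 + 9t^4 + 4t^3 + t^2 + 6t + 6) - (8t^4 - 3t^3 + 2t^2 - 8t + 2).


Distribute the minus sign:
  (-7t^5 + 9t^4 + 4t^3 + t^2 + 6t + 6)
- (8t^4 - 3t^3 + 2t^2 - 8t + 2)
Negate second polynomial: -8t^4 + 3t^3 - 2t^2 + 8t - 2
Add: -7t^5 + t^4 + 7t^3 - t^2 + 14t + 4


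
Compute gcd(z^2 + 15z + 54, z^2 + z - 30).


Factor each:
  z^2 + 15z + 54 = (z + 6)(z + 9)
  z^2 + z - 30 = (z + 6)(z - 5)
Common monic factor: z + 6


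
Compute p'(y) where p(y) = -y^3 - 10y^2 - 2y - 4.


Apply the power rule term by term:
  d/dy(-y^3) = -3y^2
  d/dy(-10y^2) = -20y
  d/dy(-2y) = -2
  d/dy(-4) = 0
p'(y) = -3y^2 - 20y - 2


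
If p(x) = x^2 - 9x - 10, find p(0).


Using direct substitution:
  1 * (0)^2 = 0
  -9 * (0)^1 = 0
  constant: -10
Sum = 0 + 0 - 10 = -10


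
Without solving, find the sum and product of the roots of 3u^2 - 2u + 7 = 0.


For au^2+bu+c=0: sum = -b/a, product = c/a.
a=3, b=-2, c=7
Sum = -(-2)/3 = 2/3
Product = (7)/3 = 7/3


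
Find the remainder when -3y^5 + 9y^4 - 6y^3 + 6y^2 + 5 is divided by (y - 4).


By the Remainder Theorem, the remainder equals p(4):
  -3*(4)^5 = -3072
  9*(4)^4 = 2304
  -6*(4)^3 = -384
  6*(4)^2 = 96
  0*(4)^1 = 0
  constant: 5
Sum: -3072 + 2304 - 384 + 96 + 0 + 5 = -1051


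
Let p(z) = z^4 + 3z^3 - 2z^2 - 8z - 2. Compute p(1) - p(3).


p(1) = -8
p(3) = 118
p(1) - p(3) = -8 - 118 = -126


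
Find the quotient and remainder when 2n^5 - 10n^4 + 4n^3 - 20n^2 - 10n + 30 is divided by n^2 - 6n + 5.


(2n^5 - 10n^4 + 4n^3 - 20n^2 - 10n + 30) / (n^2 - 6n + 5)
Step 1: 2n^3 * (n^2 - 6n + 5) = 2n^5 - 12n^4 + 10n^3; subtract.
Step 2: 2n^2 * (n^2 - 6n + 5) = 2n^4 - 12n^3 + 10n^2; subtract.
Step 3: 6n * (n^2 - 6n + 5) = 6n^3 - 36n^2 + 30n; subtract.
Step 4: 6 * (n^2 - 6n + 5) = 6n^2 - 36n + 30; subtract.
Quotient: 2n^3 + 2n^2 + 6n + 6, Remainder: -4n


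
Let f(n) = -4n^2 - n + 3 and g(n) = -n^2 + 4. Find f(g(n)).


Substitute g(n) into f:
f(g(n)) = -4*(-n^2 + 4)^2 + (-1)*(-n^2 + 4) + 3
(-n^2 + 4)^2 = n^4 - 8n^2 + 16
Expand and combine: -4n^4 + 33n^2 - 65


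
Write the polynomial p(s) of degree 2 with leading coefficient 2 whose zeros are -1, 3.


p(s) = 2(s + 1)(s - 3)
Expand: 2s^2 - 4s - 6


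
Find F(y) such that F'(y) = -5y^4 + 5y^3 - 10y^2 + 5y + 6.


Reverse power rule on each term:
  ∫ -5y^4 dy = -y^5
  ∫ 5y^3 dy = (5/4)y^4
  ∫ -10y^2 dy = -(10/3)y^3
  ∫ 5y dy = (5/2)y^2
  ∫ 6 dy = 6y
F(y) = -y^5 + (5/4)y^4 - (10/3)y^3 + (5/2)y^2 + 6y + C


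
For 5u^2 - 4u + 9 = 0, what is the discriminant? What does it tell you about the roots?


D = b^2 - 4ac = (-4)^2 - 4(5)(9) = 16 - 180 = -164
Since D < 0: two complex conjugate roots (no real roots)


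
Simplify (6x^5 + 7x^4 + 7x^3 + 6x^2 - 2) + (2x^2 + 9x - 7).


Align terms by degree and add:
  6x^5 + 7x^4 + 7x^3 + 6x^2 - 2
+ 2x^2 + 9x - 7
= 6x^5 + 7x^4 + 7x^3 + 8x^2 + 9x - 9


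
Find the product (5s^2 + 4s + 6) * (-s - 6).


Distribute each term of the first polynomial:
  (5s^2)(-s - 6) = -5s^3 - 30s^2
  (4s)(-s - 6) = -4s^2 - 24s
  (6)(-s - 6) = -6s - 36
Sum: -5s^3 - 34s^2 - 30s - 36


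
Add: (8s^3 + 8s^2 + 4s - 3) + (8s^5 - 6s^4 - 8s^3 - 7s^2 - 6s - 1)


Align terms by degree and add:
  8s^3 + 8s^2 + 4s - 3
+ 8s^5 - 6s^4 - 8s^3 - 7s^2 - 6s - 1
= 8s^5 - 6s^4 + s^2 - 2s - 4


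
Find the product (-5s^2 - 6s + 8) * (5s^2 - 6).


Distribute each term of the first polynomial:
  (-5s^2)(5s^2 - 6) = -25s^4 + 30s^2
  (-6s)(5s^2 - 6) = -30s^3 + 36s
  (8)(5s^2 - 6) = 40s^2 - 48
Sum: -25s^4 - 30s^3 + 70s^2 + 36s - 48


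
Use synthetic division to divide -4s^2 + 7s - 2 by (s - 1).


Synthetic division with c = 1. Coefficients: -4, 7, -2
Bring down -4.
  -4 * 1 = -4; -4 + 7 = 3
  3 * 1 = 3; 3 - 2 = 1
Quotient: -4s + 3, Remainder: 1


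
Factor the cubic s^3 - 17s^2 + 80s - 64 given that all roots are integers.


Try integer roots (divisors of -64). s=1: p(1)=0.
Divide out (s - 1): quotient is s^2 - 16s + 64.
Factor the quadratic: (s - 8)(s - 8)
Result: (s - 1)(s - 8)(s - 8)


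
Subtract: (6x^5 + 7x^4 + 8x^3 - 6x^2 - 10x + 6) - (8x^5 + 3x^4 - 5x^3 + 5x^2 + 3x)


Distribute the minus sign:
  (6x^5 + 7x^4 + 8x^3 - 6x^2 - 10x + 6)
- (8x^5 + 3x^4 - 5x^3 + 5x^2 + 3x)
Negate second polynomial: -8x^5 - 3x^4 + 5x^3 - 5x^2 - 3x
Add: -2x^5 + 4x^4 + 13x^3 - 11x^2 - 13x + 6


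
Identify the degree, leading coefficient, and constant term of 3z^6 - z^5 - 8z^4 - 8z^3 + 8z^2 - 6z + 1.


Highest power of z is 6, with coefficient 3. Constant term is 1.
Degree = 6, leading coefficient = 3, constant term = 1


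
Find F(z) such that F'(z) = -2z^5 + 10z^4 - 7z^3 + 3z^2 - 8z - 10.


Reverse power rule on each term:
  ∫ -2z^5 dz = -(1/3)z^6
  ∫ 10z^4 dz = 2z^5
  ∫ -7z^3 dz = -(7/4)z^4
  ∫ 3z^2 dz = z^3
  ∫ -8z dz = -4z^2
  ∫ -10 dz = -10z
F(z) = -(1/3)z^6 + 2z^5 - (7/4)z^4 + z^3 - 4z^2 - 10z + C


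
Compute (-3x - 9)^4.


Expand (-3x - 9)^4 by repeated multiplication:
  (-3x - 9)^2 = 9x^2 + 54x + 81
  (-3x - 9)^3 = -27x^3 - 243x^2 - 729x - 729
= 81x^4 + 972x^3 + 4374x^2 + 8748x + 6561


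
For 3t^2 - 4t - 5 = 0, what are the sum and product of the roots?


For at^2+bt+c=0: sum = -b/a, product = c/a.
a=3, b=-4, c=-5
Sum = -(-4)/3 = 4/3
Product = (-5)/3 = -5/3


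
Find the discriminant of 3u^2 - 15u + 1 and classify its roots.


D = b^2 - 4ac = (-15)^2 - 4(3)(1) = 225 - 12 = 213
Since D > 0: two distinct irrational roots


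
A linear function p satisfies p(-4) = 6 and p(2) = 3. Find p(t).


p(t) = mt + b. Using p(-4)=6, p(2)=3:
m = (6 - 3)/(-4 - 2) = 3/-6 = -1/2
b = 6 - m*(-4) = 6 - 2 = 4
p(t) = -(1/2)t + 4


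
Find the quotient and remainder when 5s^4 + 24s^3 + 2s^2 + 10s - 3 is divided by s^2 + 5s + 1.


(5s^4 + 24s^3 + 2s^2 + 10s - 3) / (s^2 + 5s + 1)
Step 1: 5s^2 * (s^2 + 5s + 1) = 5s^4 + 25s^3 + 5s^2; subtract.
Step 2: -s * (s^2 + 5s + 1) = -s^3 - 5s^2 - s; subtract.
Step 3: 2 * (s^2 + 5s + 1) = 2s^2 + 10s + 2; subtract.
Quotient: 5s^2 - s + 2, Remainder: s - 5


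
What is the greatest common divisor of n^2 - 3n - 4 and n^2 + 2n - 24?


Factor each:
  n^2 - 3n - 4 = (n - 4)(n + 1)
  n^2 + 2n - 24 = (n - 4)(n + 6)
Common monic factor: n - 4


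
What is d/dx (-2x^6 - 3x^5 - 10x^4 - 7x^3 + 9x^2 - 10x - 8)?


Apply the power rule term by term:
  d/dx(-2x^6) = -12x^5
  d/dx(-3x^5) = -15x^4
  d/dx(-10x^4) = -40x^3
  d/dx(-7x^3) = -21x^2
  d/dx(9x^2) = 18x
  d/dx(-10x) = -10
  d/dx(-8) = 0
p'(x) = -12x^5 - 15x^4 - 40x^3 - 21x^2 + 18x - 10


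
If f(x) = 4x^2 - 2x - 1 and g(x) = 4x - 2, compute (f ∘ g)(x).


Substitute g(x) into f:
f(g(x)) = 4*(4x - 2)^2 + (-2)*(4x - 2) + (-1)
(4x - 2)^2 = 16x^2 - 16x + 4
Expand and combine: 64x^2 - 72x + 19


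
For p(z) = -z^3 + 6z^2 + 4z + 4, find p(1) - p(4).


p(1) = 13
p(4) = 52
p(1) - p(4) = 13 - 52 = -39


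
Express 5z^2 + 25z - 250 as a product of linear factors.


Roots satisfy r1 + r2 = -b/a = -5 and r1*r2 = c/a = -50.
So r1 = -10, r2 = 5.
5z^2 + 25z - 250 = 5(z - r1)(z - r2) = 5(z + 10)(z - 5)


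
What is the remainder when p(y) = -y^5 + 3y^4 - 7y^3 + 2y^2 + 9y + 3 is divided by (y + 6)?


By the Remainder Theorem, the remainder equals p(-6):
  -1*(-6)^5 = 7776
  3*(-6)^4 = 3888
  -7*(-6)^3 = 1512
  2*(-6)^2 = 72
  9*(-6)^1 = -54
  constant: 3
Sum: 7776 + 3888 + 1512 + 72 - 54 + 3 = 13197


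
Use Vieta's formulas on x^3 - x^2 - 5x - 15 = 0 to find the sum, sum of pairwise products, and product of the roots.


Monic cubic x^3+bx^2+cx+d=0: sum=-b, pairwise sum=c, product=-d.
b=-1, c=-5, d=-15
r1+r2+r3 = 1
r1r2+r1r3+r2r3 = -5
r1r2r3 = 15


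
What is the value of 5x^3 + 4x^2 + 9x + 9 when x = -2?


Using direct substitution:
  5 * (-2)^3 = -40
  4 * (-2)^2 = 16
  9 * (-2)^1 = -18
  constant: 9
Sum = -40 + 16 - 18 + 9 = -33


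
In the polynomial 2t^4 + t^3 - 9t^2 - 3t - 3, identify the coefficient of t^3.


Read off the coefficient of t^3: 1


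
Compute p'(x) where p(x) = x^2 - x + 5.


Apply the power rule term by term:
  d/dx(x^2) = 2x
  d/dx(-x) = -1
  d/dx(5) = 0
p'(x) = 2x - 1


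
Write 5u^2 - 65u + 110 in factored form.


Roots satisfy r1 + r2 = -b/a = 13 and r1*r2 = c/a = 22.
So r1 = 11, r2 = 2.
5u^2 - 65u + 110 = 5(u - r1)(u - r2) = 5(u - 11)(u - 2)


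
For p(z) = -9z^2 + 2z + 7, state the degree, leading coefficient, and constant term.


Highest power of z is 2, with coefficient -9. Constant term is 7.
Degree = 2, leading coefficient = -9, constant term = 7


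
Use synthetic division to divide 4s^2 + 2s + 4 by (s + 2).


Synthetic division with c = -2. Coefficients: 4, 2, 4
Bring down 4.
  4 * -2 = -8; -8 + 2 = -6
  -6 * -2 = 12; 12 + 4 = 16
Quotient: 4s - 6, Remainder: 16


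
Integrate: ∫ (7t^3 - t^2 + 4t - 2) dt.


Reverse power rule on each term:
  ∫ 7t^3 dt = (7/4)t^4
  ∫ -t^2 dt = -(1/3)t^3
  ∫ 4t dt = 2t^2
  ∫ -2 dt = -2t
F(t) = (7/4)t^4 - (1/3)t^3 + 2t^2 - 2t + C


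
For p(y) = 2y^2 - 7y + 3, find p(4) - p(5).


p(4) = 7
p(5) = 18
p(4) - p(5) = 7 - 18 = -11


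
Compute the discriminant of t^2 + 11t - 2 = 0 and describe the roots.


D = b^2 - 4ac = (11)^2 - 4(1)(-2) = 121 + 8 = 129
Since D > 0: two distinct irrational roots


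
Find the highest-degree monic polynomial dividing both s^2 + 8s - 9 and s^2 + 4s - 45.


Factor each:
  s^2 + 8s - 9 = (s + 9)(s - 1)
  s^2 + 4s - 45 = (s + 9)(s - 5)
Common monic factor: s + 9


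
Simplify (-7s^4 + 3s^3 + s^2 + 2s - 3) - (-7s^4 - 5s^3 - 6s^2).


Distribute the minus sign:
  (-7s^4 + 3s^3 + s^2 + 2s - 3)
- (-7s^4 - 5s^3 - 6s^2)
Negate second polynomial: 7s^4 + 5s^3 + 6s^2
Add: 8s^3 + 7s^2 + 2s - 3


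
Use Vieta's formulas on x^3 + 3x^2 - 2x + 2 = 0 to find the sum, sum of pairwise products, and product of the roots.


Monic cubic x^3+bx^2+cx+d=0: sum=-b, pairwise sum=c, product=-d.
b=3, c=-2, d=2
r1+r2+r3 = -3
r1r2+r1r3+r2r3 = -2
r1r2r3 = -2


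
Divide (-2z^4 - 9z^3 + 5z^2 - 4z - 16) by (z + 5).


(-2z^4 - 9z^3 + 5z^2 - 4z - 16) / (z + 5)
Step 1: -2z^3 * (z + 5) = -2z^4 - 10z^3; subtract.
Step 2: z^2 * (z + 5) = z^3 + 5z^2; subtract.
Step 3: 0 * (z + 5) = 0; subtract.
Step 4: -4 * (z + 5) = -4z - 20; subtract.
Quotient: -2z^3 + z^2 - 4, Remainder: 4


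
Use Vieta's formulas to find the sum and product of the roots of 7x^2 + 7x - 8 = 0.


For ax^2+bx+c=0: sum = -b/a, product = c/a.
a=7, b=7, c=-8
Sum = -(7)/7 = -1
Product = (-8)/7 = -8/7


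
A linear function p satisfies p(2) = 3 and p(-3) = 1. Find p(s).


p(s) = ms + b. Using p(2)=3, p(-3)=1:
m = (3 - 1)/(2 + 3) = 2/5 = 2/5
b = 3 - m*(2) = 3 - 4/5 = 11/5
p(s) = (2/5)s + (11/5)


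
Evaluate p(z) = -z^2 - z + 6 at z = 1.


Using direct substitution:
  -1 * (1)^2 = -1
  -1 * (1)^1 = -1
  constant: 6
Sum = -1 - 1 + 6 = 4


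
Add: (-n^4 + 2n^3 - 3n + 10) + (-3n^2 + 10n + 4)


Align terms by degree and add:
  -n^4 + 2n^3 - 3n + 10
  -3n^2 + 10n + 4
= -n^4 + 2n^3 - 3n^2 + 7n + 14


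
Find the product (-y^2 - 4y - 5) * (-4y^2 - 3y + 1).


Distribute each term of the first polynomial:
  (-y^2)(-4y^2 - 3y + 1) = 4y^4 + 3y^3 - y^2
  (-4y)(-4y^2 - 3y + 1) = 16y^3 + 12y^2 - 4y
  (-5)(-4y^2 - 3y + 1) = 20y^2 + 15y - 5
Sum: 4y^4 + 19y^3 + 31y^2 + 11y - 5


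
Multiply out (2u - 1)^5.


Expand (2u - 1)^5 by repeated multiplication:
  (2u - 1)^2 = 4u^2 - 4u + 1
  (2u - 1)^3 = 8u^3 - 12u^2 + 6u - 1
  (2u - 1)^4 = 16u^4 - 32u^3 + 24u^2 - 8u + 1
= 32u^5 - 80u^4 + 80u^3 - 40u^2 + 10u - 1


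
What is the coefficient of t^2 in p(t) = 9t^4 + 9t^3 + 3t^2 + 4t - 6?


Read off the coefficient of t^2: 3


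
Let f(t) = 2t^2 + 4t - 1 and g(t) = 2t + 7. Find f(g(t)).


Substitute g(t) into f:
f(g(t)) = 2*(2t + 7)^2 + 4*(2t + 7) + (-1)
(2t + 7)^2 = 4t^2 + 28t + 49
Expand and combine: 8t^2 + 64t + 125


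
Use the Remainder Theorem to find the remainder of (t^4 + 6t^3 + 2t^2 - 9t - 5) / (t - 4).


By the Remainder Theorem, the remainder equals p(4):
  1*(4)^4 = 256
  6*(4)^3 = 384
  2*(4)^2 = 32
  -9*(4)^1 = -36
  constant: -5
Sum: 256 + 384 + 32 - 36 - 5 = 631


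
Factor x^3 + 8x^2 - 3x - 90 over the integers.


Try integer roots (divisors of -90). x=-5: p(-5)=0.
Divide out (x + 5): quotient is x^2 + 3x - 18.
Factor the quadratic: (x + 6)(x - 3)
Result: (x + 5)(x + 6)(x - 3)


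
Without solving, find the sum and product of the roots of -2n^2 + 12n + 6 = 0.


For an^2+bn+c=0: sum = -b/a, product = c/a.
a=-2, b=12, c=6
Sum = -(12)/-2 = 6
Product = (6)/-2 = -3


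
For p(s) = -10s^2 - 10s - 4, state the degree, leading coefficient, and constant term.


Highest power of s is 2, with coefficient -10. Constant term is -4.
Degree = 2, leading coefficient = -10, constant term = -4


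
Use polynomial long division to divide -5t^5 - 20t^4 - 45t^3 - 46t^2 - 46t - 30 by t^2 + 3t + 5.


(-5t^5 - 20t^4 - 45t^3 - 46t^2 - 46t - 30) / (t^2 + 3t + 5)
Step 1: -5t^3 * (t^2 + 3t + 5) = -5t^5 - 15t^4 - 25t^3; subtract.
Step 2: -5t^2 * (t^2 + 3t + 5) = -5t^4 - 15t^3 - 25t^2; subtract.
Step 3: -5t * (t^2 + 3t + 5) = -5t^3 - 15t^2 - 25t; subtract.
Step 4: -6 * (t^2 + 3t + 5) = -6t^2 - 18t - 30; subtract.
Quotient: -5t^3 - 5t^2 - 5t - 6, Remainder: -3t


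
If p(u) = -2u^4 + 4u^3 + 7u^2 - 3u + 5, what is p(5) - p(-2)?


p(5) = -585
p(-2) = -25
p(5) - p(-2) = -585 + 25 = -560


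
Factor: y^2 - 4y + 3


Roots satisfy r1 + r2 = -b/a = 4 and r1*r2 = c/a = 3.
So r1 = 1, r2 = 3.
y^2 - 4y + 3 = (y - r1)(y - r2) = (y - 1)(y - 3)


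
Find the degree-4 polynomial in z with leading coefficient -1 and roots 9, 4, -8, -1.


p(z) = -(z - 9)(z - 4)(z + 8)(z + 1)
Expand: -z^4 + 4z^3 + 73z^2 - 220z - 288


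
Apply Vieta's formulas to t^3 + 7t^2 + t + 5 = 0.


Monic cubic t^3+bt^2+ct+d=0: sum=-b, pairwise sum=c, product=-d.
b=7, c=1, d=5
r1+r2+r3 = -7
r1r2+r1r3+r2r3 = 1
r1r2r3 = -5


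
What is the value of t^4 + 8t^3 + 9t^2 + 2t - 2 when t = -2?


Using direct substitution:
  1 * (-2)^4 = 16
  8 * (-2)^3 = -64
  9 * (-2)^2 = 36
  2 * (-2)^1 = -4
  constant: -2
Sum = 16 - 64 + 36 - 4 - 2 = -18


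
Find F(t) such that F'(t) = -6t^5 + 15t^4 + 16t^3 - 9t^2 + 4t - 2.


Reverse power rule on each term:
  ∫ -6t^5 dt = -t^6
  ∫ 15t^4 dt = 3t^5
  ∫ 16t^3 dt = 4t^4
  ∫ -9t^2 dt = -3t^3
  ∫ 4t dt = 2t^2
  ∫ -2 dt = -2t
F(t) = -t^6 + 3t^5 + 4t^4 - 3t^3 + 2t^2 - 2t + C


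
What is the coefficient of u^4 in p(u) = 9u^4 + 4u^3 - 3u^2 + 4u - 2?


Read off the coefficient of u^4: 9


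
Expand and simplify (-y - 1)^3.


Expand (-y - 1)^3 by repeated multiplication:
  (-y - 1)^2 = y^2 + 2y + 1
= -y^3 - 3y^2 - 3y - 1


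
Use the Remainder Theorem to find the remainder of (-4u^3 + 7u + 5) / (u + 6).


By the Remainder Theorem, the remainder equals p(-6):
  -4*(-6)^3 = 864
  0*(-6)^2 = 0
  7*(-6)^1 = -42
  constant: 5
Sum: 864 + 0 - 42 + 5 = 827


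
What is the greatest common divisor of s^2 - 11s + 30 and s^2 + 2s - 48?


Factor each:
  s^2 - 11s + 30 = (s - 6)(s - 5)
  s^2 + 2s - 48 = (s - 6)(s + 8)
Common monic factor: s - 6


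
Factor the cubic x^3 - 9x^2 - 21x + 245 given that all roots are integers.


Try integer roots (divisors of 245). x=-5: p(-5)=0.
Divide out (x + 5): quotient is x^2 - 14x + 49.
Factor the quadratic: (x - 7)(x - 7)
Result: (x + 5)(x - 7)(x - 7)


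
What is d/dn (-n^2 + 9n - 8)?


Apply the power rule term by term:
  d/dn(-n^2) = -2n
  d/dn(9n) = 9
  d/dn(-8) = 0
p'(n) = -2n + 9


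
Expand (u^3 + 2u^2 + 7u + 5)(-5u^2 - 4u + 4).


Distribute each term of the first polynomial:
  (u^3)(-5u^2 - 4u + 4) = -5u^5 - 4u^4 + 4u^3
  (2u^2)(-5u^2 - 4u + 4) = -10u^4 - 8u^3 + 8u^2
  (7u)(-5u^2 - 4u + 4) = -35u^3 - 28u^2 + 28u
  (5)(-5u^2 - 4u + 4) = -25u^2 - 20u + 20
Sum: -5u^5 - 14u^4 - 39u^3 - 45u^2 + 8u + 20


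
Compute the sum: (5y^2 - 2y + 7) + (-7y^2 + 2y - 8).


Align terms by degree and add:
  5y^2 - 2y + 7
  -7y^2 + 2y - 8
= -2y^2 - 1


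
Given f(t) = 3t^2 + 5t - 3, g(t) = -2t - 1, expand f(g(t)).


Substitute g(t) into f:
f(g(t)) = 3*(-2t - 1)^2 + 5*(-2t - 1) + (-3)
(-2t - 1)^2 = 4t^2 + 4t + 1
Expand and combine: 12t^2 + 2t - 5


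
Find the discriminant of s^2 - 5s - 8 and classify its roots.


D = b^2 - 4ac = (-5)^2 - 4(1)(-8) = 25 + 32 = 57
Since D > 0: two distinct irrational roots


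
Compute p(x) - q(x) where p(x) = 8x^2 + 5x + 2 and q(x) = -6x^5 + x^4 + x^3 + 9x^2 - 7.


Distribute the minus sign:
  (8x^2 + 5x + 2)
- (-6x^5 + x^4 + x^3 + 9x^2 - 7)
Negate second polynomial: 6x^5 - x^4 - x^3 - 9x^2 + 7
Add: 6x^5 - x^4 - x^3 - x^2 + 5x + 9


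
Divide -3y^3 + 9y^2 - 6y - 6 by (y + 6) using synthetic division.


Synthetic division with c = -6. Coefficients: -3, 9, -6, -6
Bring down -3.
  -3 * -6 = 18; 18 + 9 = 27
  27 * -6 = -162; -162 - 6 = -168
  -168 * -6 = 1008; 1008 - 6 = 1002
Quotient: -3y^2 + 27y - 168, Remainder: 1002


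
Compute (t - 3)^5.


Expand (t - 3)^5 by repeated multiplication:
  (t - 3)^2 = t^2 - 6t + 9
  (t - 3)^3 = t^3 - 9t^2 + 27t - 27
  (t - 3)^4 = t^4 - 12t^3 + 54t^2 - 108t + 81
= t^5 - 15t^4 + 90t^3 - 270t^2 + 405t - 243


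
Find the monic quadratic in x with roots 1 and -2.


p(x) = (x - 1)(x + 2)
Expand: x^2 + x - 2


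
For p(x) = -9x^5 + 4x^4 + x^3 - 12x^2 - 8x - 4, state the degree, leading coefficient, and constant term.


Highest power of x is 5, with coefficient -9. Constant term is -4.
Degree = 5, leading coefficient = -9, constant term = -4


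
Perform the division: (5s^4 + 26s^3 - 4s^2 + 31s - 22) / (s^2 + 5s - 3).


(5s^4 + 26s^3 - 4s^2 + 31s - 22) / (s^2 + 5s - 3)
Step 1: 5s^2 * (s^2 + 5s - 3) = 5s^4 + 25s^3 - 15s^2; subtract.
Step 2: s * (s^2 + 5s - 3) = s^3 + 5s^2 - 3s; subtract.
Step 3: 6 * (s^2 + 5s - 3) = 6s^2 + 30s - 18; subtract.
Quotient: 5s^2 + s + 6, Remainder: 4s - 4


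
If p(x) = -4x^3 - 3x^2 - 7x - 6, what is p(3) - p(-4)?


p(3) = -162
p(-4) = 230
p(3) - p(-4) = -162 - 230 = -392


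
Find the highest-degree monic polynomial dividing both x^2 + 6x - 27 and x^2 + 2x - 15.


Factor each:
  x^2 + 6x - 27 = (x - 3)(x + 9)
  x^2 + 2x - 15 = (x - 3)(x + 5)
Common monic factor: x - 3


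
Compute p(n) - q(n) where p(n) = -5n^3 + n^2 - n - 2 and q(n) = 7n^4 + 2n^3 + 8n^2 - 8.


Distribute the minus sign:
  (-5n^3 + n^2 - n - 2)
- (7n^4 + 2n^3 + 8n^2 - 8)
Negate second polynomial: -7n^4 - 2n^3 - 8n^2 + 8
Add: -7n^4 - 7n^3 - 7n^2 - n + 6


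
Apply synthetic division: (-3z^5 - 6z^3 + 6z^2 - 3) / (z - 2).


Synthetic division with c = 2. Coefficients: -3, 0, -6, 6, 0, -3
Bring down -3.
  -3 * 2 = -6; -6 + 0 = -6
  -6 * 2 = -12; -12 - 6 = -18
  -18 * 2 = -36; -36 + 6 = -30
  -30 * 2 = -60; -60 + 0 = -60
  -60 * 2 = -120; -120 - 3 = -123
Quotient: -3z^4 - 6z^3 - 18z^2 - 30z - 60, Remainder: -123


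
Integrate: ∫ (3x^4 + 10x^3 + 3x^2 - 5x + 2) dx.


Reverse power rule on each term:
  ∫ 3x^4 dx = (3/5)x^5
  ∫ 10x^3 dx = (5/2)x^4
  ∫ 3x^2 dx = x^3
  ∫ -5x dx = -(5/2)x^2
  ∫ 2 dx = 2x
F(x) = (3/5)x^5 + (5/2)x^4 + x^3 - (5/2)x^2 + 2x + C


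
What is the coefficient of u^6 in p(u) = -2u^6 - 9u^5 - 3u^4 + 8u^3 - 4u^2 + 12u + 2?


Read off the coefficient of u^6: -2


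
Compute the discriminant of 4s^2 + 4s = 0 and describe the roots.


D = b^2 - 4ac = (4)^2 - 4(4)(0) = 16 = 16
Since D > 0: two distinct rational roots


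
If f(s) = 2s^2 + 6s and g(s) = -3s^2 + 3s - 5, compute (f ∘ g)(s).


Substitute g(s) into f:
f(g(s)) = 2*(-3s^2 + 3s - 5)^2 + 6*(-3s^2 + 3s - 5)
(-3s^2 + 3s - 5)^2 = 9s^4 - 18s^3 + 39s^2 - 30s + 25
Expand and combine: 18s^4 - 36s^3 + 60s^2 - 42s + 20


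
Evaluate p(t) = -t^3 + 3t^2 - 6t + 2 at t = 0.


Using direct substitution:
  -1 * (0)^3 = 0
  3 * (0)^2 = 0
  -6 * (0)^1 = 0
  constant: 2
Sum = 0 + 0 + 0 + 2 = 2


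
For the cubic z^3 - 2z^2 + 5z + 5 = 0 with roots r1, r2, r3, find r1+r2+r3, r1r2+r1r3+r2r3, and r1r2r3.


Monic cubic z^3+bz^2+cz+d=0: sum=-b, pairwise sum=c, product=-d.
b=-2, c=5, d=5
r1+r2+r3 = 2
r1r2+r1r3+r2r3 = 5
r1r2r3 = -5


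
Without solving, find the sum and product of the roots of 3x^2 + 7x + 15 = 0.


For ax^2+bx+c=0: sum = -b/a, product = c/a.
a=3, b=7, c=15
Sum = -(7)/3 = -7/3
Product = (15)/3 = 5


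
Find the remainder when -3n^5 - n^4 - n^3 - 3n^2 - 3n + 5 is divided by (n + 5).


By the Remainder Theorem, the remainder equals p(-5):
  -3*(-5)^5 = 9375
  -1*(-5)^4 = -625
  -1*(-5)^3 = 125
  -3*(-5)^2 = -75
  -3*(-5)^1 = 15
  constant: 5
Sum: 9375 - 625 + 125 - 75 + 15 + 5 = 8820


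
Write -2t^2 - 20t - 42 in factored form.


Roots satisfy r1 + r2 = -b/a = -10 and r1*r2 = c/a = 21.
So r1 = -3, r2 = -7.
-2t^2 - 20t - 42 = -2(t - r1)(t - r2) = -2(t + 3)(t + 7)


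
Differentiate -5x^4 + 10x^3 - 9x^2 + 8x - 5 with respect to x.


Apply the power rule term by term:
  d/dx(-5x^4) = -20x^3
  d/dx(10x^3) = 30x^2
  d/dx(-9x^2) = -18x
  d/dx(8x) = 8
  d/dx(-5) = 0
p'(x) = -20x^3 + 30x^2 - 18x + 8


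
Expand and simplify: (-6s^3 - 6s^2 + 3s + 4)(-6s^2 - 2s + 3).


Distribute each term of the first polynomial:
  (-6s^3)(-6s^2 - 2s + 3) = 36s^5 + 12s^4 - 18s^3
  (-6s^2)(-6s^2 - 2s + 3) = 36s^4 + 12s^3 - 18s^2
  (3s)(-6s^2 - 2s + 3) = -18s^3 - 6s^2 + 9s
  (4)(-6s^2 - 2s + 3) = -24s^2 - 8s + 12
Sum: 36s^5 + 48s^4 - 24s^3 - 48s^2 + s + 12


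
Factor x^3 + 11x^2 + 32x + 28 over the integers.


Try integer roots (divisors of 28). x=-7: p(-7)=0.
Divide out (x + 7): quotient is x^2 + 4x + 4.
Factor the quadratic: (x + 2)(x + 2)
Result: (x + 7)(x + 2)(x + 2)


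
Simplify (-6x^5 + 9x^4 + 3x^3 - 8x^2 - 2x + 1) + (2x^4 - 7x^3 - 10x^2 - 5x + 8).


Align terms by degree and add:
  -6x^5 + 9x^4 + 3x^3 - 8x^2 - 2x + 1
+ 2x^4 - 7x^3 - 10x^2 - 5x + 8
= -6x^5 + 11x^4 - 4x^3 - 18x^2 - 7x + 9


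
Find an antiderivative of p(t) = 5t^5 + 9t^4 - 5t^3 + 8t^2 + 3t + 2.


Reverse power rule on each term:
  ∫ 5t^5 dt = (5/6)t^6
  ∫ 9t^4 dt = (9/5)t^5
  ∫ -5t^3 dt = -(5/4)t^4
  ∫ 8t^2 dt = (8/3)t^3
  ∫ 3t dt = (3/2)t^2
  ∫ 2 dt = 2t
F(t) = (5/6)t^6 + (9/5)t^5 - (5/4)t^4 + (8/3)t^3 + (3/2)t^2 + 2t + C


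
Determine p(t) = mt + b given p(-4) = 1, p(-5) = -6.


p(t) = mt + b. Using p(-4)=1, p(-5)=-6:
m = (1 + 6)/(-4 + 5) = 7/1 = 7
b = 1 - m*(-4) = 1 + 28 = 29
p(t) = 7t + 29


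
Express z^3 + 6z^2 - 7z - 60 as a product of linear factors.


Try integer roots (divisors of -60). z=-4: p(-4)=0.
Divide out (z + 4): quotient is z^2 + 2z - 15.
Factor the quadratic: (z + 5)(z - 3)
Result: (z + 4)(z + 5)(z - 3)


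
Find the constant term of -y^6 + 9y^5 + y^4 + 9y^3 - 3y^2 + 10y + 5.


Read off the constant term: 5


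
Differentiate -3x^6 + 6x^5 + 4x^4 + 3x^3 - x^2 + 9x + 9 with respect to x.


Apply the power rule term by term:
  d/dx(-3x^6) = -18x^5
  d/dx(6x^5) = 30x^4
  d/dx(4x^4) = 16x^3
  d/dx(3x^3) = 9x^2
  d/dx(-x^2) = -2x
  d/dx(9x) = 9
  d/dx(9) = 0
p'(x) = -18x^5 + 30x^4 + 16x^3 + 9x^2 - 2x + 9


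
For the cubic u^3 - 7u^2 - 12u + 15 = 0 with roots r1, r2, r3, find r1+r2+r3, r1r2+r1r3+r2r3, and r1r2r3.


Monic cubic u^3+bu^2+cu+d=0: sum=-b, pairwise sum=c, product=-d.
b=-7, c=-12, d=15
r1+r2+r3 = 7
r1r2+r1r3+r2r3 = -12
r1r2r3 = -15


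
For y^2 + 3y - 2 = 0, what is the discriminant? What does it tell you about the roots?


D = b^2 - 4ac = (3)^2 - 4(1)(-2) = 9 + 8 = 17
Since D > 0: two distinct irrational roots


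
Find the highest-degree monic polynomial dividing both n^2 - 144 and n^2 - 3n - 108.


Factor each:
  n^2 - 144 = (n - 12)(n + 12)
  n^2 - 3n - 108 = (n - 12)(n + 9)
Common monic factor: n - 12


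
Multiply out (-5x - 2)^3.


Expand (-5x - 2)^3 by repeated multiplication:
  (-5x - 2)^2 = 25x^2 + 20x + 4
= -125x^3 - 150x^2 - 60x - 8


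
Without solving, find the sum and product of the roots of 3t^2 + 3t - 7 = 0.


For at^2+bt+c=0: sum = -b/a, product = c/a.
a=3, b=3, c=-7
Sum = -(3)/3 = -1
Product = (-7)/3 = -7/3


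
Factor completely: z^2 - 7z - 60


Roots satisfy r1 + r2 = -b/a = 7 and r1*r2 = c/a = -60.
So r1 = 12, r2 = -5.
z^2 - 7z - 60 = (z - r1)(z - r2) = (z - 12)(z + 5)


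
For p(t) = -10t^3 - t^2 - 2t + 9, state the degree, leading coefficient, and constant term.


Highest power of t is 3, with coefficient -10. Constant term is 9.
Degree = 3, leading coefficient = -10, constant term = 9


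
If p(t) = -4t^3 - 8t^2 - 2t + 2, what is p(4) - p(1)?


p(4) = -390
p(1) = -12
p(4) - p(1) = -390 + 12 = -378


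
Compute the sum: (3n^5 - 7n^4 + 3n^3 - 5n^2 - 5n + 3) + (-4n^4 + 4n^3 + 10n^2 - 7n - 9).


Align terms by degree and add:
  3n^5 - 7n^4 + 3n^3 - 5n^2 - 5n + 3
  -4n^4 + 4n^3 + 10n^2 - 7n - 9
= 3n^5 - 11n^4 + 7n^3 + 5n^2 - 12n - 6


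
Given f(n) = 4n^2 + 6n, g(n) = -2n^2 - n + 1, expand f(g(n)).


Substitute g(n) into f:
f(g(n)) = 4*(-2n^2 - n + 1)^2 + 6*(-2n^2 - n + 1)
(-2n^2 - n + 1)^2 = 4n^4 + 4n^3 - 3n^2 - 2n + 1
Expand and combine: 16n^4 + 16n^3 - 24n^2 - 14n + 10


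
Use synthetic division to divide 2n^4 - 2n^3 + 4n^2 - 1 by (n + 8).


Synthetic division with c = -8. Coefficients: 2, -2, 4, 0, -1
Bring down 2.
  2 * -8 = -16; -16 - 2 = -18
  -18 * -8 = 144; 144 + 4 = 148
  148 * -8 = -1184; -1184 + 0 = -1184
  -1184 * -8 = 9472; 9472 - 1 = 9471
Quotient: 2n^3 - 18n^2 + 148n - 1184, Remainder: 9471


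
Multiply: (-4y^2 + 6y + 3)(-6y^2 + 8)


Distribute each term of the first polynomial:
  (-4y^2)(-6y^2 + 8) = 24y^4 - 32y^2
  (6y)(-6y^2 + 8) = -36y^3 + 48y
  (3)(-6y^2 + 8) = -18y^2 + 24
Sum: 24y^4 - 36y^3 - 50y^2 + 48y + 24


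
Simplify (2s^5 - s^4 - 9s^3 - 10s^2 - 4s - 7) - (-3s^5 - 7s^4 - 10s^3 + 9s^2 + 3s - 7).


Distribute the minus sign:
  (2s^5 - s^4 - 9s^3 - 10s^2 - 4s - 7)
- (-3s^5 - 7s^4 - 10s^3 + 9s^2 + 3s - 7)
Negate second polynomial: 3s^5 + 7s^4 + 10s^3 - 9s^2 - 3s + 7
Add: 5s^5 + 6s^4 + s^3 - 19s^2 - 7s


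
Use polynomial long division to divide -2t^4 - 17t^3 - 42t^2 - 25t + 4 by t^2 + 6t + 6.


(-2t^4 - 17t^3 - 42t^2 - 25t + 4) / (t^2 + 6t + 6)
Step 1: -2t^2 * (t^2 + 6t + 6) = -2t^4 - 12t^3 - 12t^2; subtract.
Step 2: -5t * (t^2 + 6t + 6) = -5t^3 - 30t^2 - 30t; subtract.
Step 3: 0 * (t^2 + 6t + 6) = 0; subtract.
Quotient: -2t^2 - 5t, Remainder: 5t + 4


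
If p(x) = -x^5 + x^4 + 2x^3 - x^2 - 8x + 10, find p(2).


Using direct substitution:
  -1 * (2)^5 = -32
  1 * (2)^4 = 16
  2 * (2)^3 = 16
  -1 * (2)^2 = -4
  -8 * (2)^1 = -16
  constant: 10
Sum = -32 + 16 + 16 - 4 - 16 + 10 = -10


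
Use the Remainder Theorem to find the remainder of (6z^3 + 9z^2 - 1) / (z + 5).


By the Remainder Theorem, the remainder equals p(-5):
  6*(-5)^3 = -750
  9*(-5)^2 = 225
  0*(-5)^1 = 0
  constant: -1
Sum: -750 + 225 + 0 - 1 = -526


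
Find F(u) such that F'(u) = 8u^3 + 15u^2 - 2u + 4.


Reverse power rule on each term:
  ∫ 8u^3 du = 2u^4
  ∫ 15u^2 du = 5u^3
  ∫ -2u du = -u^2
  ∫ 4 du = 4u
F(u) = 2u^4 + 5u^3 - u^2 + 4u + C


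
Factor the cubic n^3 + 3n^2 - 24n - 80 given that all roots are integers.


Try integer roots (divisors of -80). n=-4: p(-4)=0.
Divide out (n + 4): quotient is n^2 - n - 20.
Factor the quadratic: (n - 5)(n + 4)
Result: (n + 4)(n - 5)(n + 4)


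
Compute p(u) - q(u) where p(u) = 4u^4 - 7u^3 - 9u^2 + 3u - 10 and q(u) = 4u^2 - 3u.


Distribute the minus sign:
  (4u^4 - 7u^3 - 9u^2 + 3u - 10)
- (4u^2 - 3u)
Negate second polynomial: -4u^2 + 3u
Add: 4u^4 - 7u^3 - 13u^2 + 6u - 10


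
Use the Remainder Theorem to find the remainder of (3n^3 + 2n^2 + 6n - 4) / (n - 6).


By the Remainder Theorem, the remainder equals p(6):
  3*(6)^3 = 648
  2*(6)^2 = 72
  6*(6)^1 = 36
  constant: -4
Sum: 648 + 72 + 36 - 4 = 752


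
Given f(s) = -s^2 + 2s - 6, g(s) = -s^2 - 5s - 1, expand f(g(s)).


Substitute g(s) into f:
f(g(s)) = -1*(-s^2 - 5s - 1)^2 + 2*(-s^2 - 5s - 1) + (-6)
(-s^2 - 5s - 1)^2 = s^4 + 10s^3 + 27s^2 + 10s + 1
Expand and combine: -s^4 - 10s^3 - 29s^2 - 20s - 9


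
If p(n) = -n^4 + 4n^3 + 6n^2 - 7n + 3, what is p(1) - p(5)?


p(1) = 5
p(5) = -7
p(1) - p(5) = 5 + 7 = 12


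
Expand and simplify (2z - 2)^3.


Expand (2z - 2)^3 by repeated multiplication:
  (2z - 2)^2 = 4z^2 - 8z + 4
= 8z^3 - 24z^2 + 24z - 8


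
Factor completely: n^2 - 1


Roots satisfy r1 + r2 = -b/a = 0 and r1*r2 = c/a = -1.
So r1 = -1, r2 = 1.
n^2 - 1 = (n - r1)(n - r2) = (n + 1)(n - 1)


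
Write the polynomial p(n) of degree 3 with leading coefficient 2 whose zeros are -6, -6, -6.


p(n) = 2(n + 6)(n + 6)(n + 6)
Expand: 2n^3 + 36n^2 + 216n + 432


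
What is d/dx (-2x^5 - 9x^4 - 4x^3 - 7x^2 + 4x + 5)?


Apply the power rule term by term:
  d/dx(-2x^5) = -10x^4
  d/dx(-9x^4) = -36x^3
  d/dx(-4x^3) = -12x^2
  d/dx(-7x^2) = -14x
  d/dx(4x) = 4
  d/dx(5) = 0
p'(x) = -10x^4 - 36x^3 - 12x^2 - 14x + 4


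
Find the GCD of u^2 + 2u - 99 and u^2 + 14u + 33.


Factor each:
  u^2 + 2u - 99 = (u + 11)(u - 9)
  u^2 + 14u + 33 = (u + 11)(u + 3)
Common monic factor: u + 11


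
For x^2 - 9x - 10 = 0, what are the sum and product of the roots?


For ax^2+bx+c=0: sum = -b/a, product = c/a.
a=1, b=-9, c=-10
Sum = -(-9)/1 = 9
Product = (-10)/1 = -10


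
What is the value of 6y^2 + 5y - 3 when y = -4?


Using direct substitution:
  6 * (-4)^2 = 96
  5 * (-4)^1 = -20
  constant: -3
Sum = 96 - 20 - 3 = 73


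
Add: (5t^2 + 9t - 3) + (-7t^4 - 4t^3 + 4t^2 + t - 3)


Align terms by degree and add:
  5t^2 + 9t - 3
  -7t^4 - 4t^3 + 4t^2 + t - 3
= -7t^4 - 4t^3 + 9t^2 + 10t - 6


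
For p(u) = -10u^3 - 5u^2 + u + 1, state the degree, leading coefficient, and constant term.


Highest power of u is 3, with coefficient -10. Constant term is 1.
Degree = 3, leading coefficient = -10, constant term = 1


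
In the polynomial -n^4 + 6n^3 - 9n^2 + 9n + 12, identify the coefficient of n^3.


Read off the coefficient of n^3: 6


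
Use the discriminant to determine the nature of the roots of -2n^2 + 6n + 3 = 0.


D = b^2 - 4ac = (6)^2 - 4(-2)(3) = 36 + 24 = 60
Since D > 0: two distinct irrational roots


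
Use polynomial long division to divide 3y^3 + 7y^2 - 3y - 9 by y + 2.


(3y^3 + 7y^2 - 3y - 9) / (y + 2)
Step 1: 3y^2 * (y + 2) = 3y^3 + 6y^2; subtract.
Step 2: y * (y + 2) = y^2 + 2y; subtract.
Step 3: -5 * (y + 2) = -5y - 10; subtract.
Quotient: 3y^2 + y - 5, Remainder: 1


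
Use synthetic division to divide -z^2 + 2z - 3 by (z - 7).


Synthetic division with c = 7. Coefficients: -1, 2, -3
Bring down -1.
  -1 * 7 = -7; -7 + 2 = -5
  -5 * 7 = -35; -35 - 3 = -38
Quotient: -z - 5, Remainder: -38


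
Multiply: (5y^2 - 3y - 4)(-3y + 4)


Distribute each term of the first polynomial:
  (5y^2)(-3y + 4) = -15y^3 + 20y^2
  (-3y)(-3y + 4) = 9y^2 - 12y
  (-4)(-3y + 4) = 12y - 16
Sum: -15y^3 + 29y^2 - 16


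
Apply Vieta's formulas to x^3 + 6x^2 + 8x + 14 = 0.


Monic cubic x^3+bx^2+cx+d=0: sum=-b, pairwise sum=c, product=-d.
b=6, c=8, d=14
r1+r2+r3 = -6
r1r2+r1r3+r2r3 = 8
r1r2r3 = -14


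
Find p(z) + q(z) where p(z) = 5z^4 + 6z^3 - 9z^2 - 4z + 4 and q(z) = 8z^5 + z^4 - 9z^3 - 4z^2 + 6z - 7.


Align terms by degree and add:
  5z^4 + 6z^3 - 9z^2 - 4z + 4
+ 8z^5 + z^4 - 9z^3 - 4z^2 + 6z - 7
= 8z^5 + 6z^4 - 3z^3 - 13z^2 + 2z - 3


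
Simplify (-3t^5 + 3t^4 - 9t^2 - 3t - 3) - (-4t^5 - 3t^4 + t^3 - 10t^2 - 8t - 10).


Distribute the minus sign:
  (-3t^5 + 3t^4 - 9t^2 - 3t - 3)
- (-4t^5 - 3t^4 + t^3 - 10t^2 - 8t - 10)
Negate second polynomial: 4t^5 + 3t^4 - t^3 + 10t^2 + 8t + 10
Add: t^5 + 6t^4 - t^3 + t^2 + 5t + 7


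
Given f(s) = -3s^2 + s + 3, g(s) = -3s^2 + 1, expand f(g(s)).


Substitute g(s) into f:
f(g(s)) = -3*(-3s^2 + 1)^2 + 1*(-3s^2 + 1) + 3
(-3s^2 + 1)^2 = 9s^4 - 6s^2 + 1
Expand and combine: -27s^4 + 15s^2 + 1


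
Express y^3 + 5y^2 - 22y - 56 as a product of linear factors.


Try integer roots (divisors of -56). y=-2: p(-2)=0.
Divide out (y + 2): quotient is y^2 + 3y - 28.
Factor the quadratic: (y - 4)(y + 7)
Result: (y + 2)(y - 4)(y + 7)


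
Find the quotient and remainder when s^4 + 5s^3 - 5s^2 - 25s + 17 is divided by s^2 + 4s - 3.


(s^4 + 5s^3 - 5s^2 - 25s + 17) / (s^2 + 4s - 3)
Step 1: s^2 * (s^2 + 4s - 3) = s^4 + 4s^3 - 3s^2; subtract.
Step 2: s * (s^2 + 4s - 3) = s^3 + 4s^2 - 3s; subtract.
Step 3: -6 * (s^2 + 4s - 3) = -6s^2 - 24s + 18; subtract.
Quotient: s^2 + s - 6, Remainder: 2s - 1


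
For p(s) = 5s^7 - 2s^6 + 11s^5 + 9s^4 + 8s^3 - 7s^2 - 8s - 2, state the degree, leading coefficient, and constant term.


Highest power of s is 7, with coefficient 5. Constant term is -2.
Degree = 7, leading coefficient = 5, constant term = -2


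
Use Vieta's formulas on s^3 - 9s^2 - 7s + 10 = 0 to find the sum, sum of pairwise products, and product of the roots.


Monic cubic s^3+bs^2+cs+d=0: sum=-b, pairwise sum=c, product=-d.
b=-9, c=-7, d=10
r1+r2+r3 = 9
r1r2+r1r3+r2r3 = -7
r1r2r3 = -10


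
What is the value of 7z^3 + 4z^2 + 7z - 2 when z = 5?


Using direct substitution:
  7 * (5)^3 = 875
  4 * (5)^2 = 100
  7 * (5)^1 = 35
  constant: -2
Sum = 875 + 100 + 35 - 2 = 1008


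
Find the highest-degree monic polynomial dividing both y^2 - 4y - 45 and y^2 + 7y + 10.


Factor each:
  y^2 - 4y - 45 = (y + 5)(y - 9)
  y^2 + 7y + 10 = (y + 5)(y + 2)
Common monic factor: y + 5


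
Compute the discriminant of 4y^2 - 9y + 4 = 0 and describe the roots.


D = b^2 - 4ac = (-9)^2 - 4(4)(4) = 81 - 64 = 17
Since D > 0: two distinct irrational roots


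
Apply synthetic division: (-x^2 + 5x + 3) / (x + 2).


Synthetic division with c = -2. Coefficients: -1, 5, 3
Bring down -1.
  -1 * -2 = 2; 2 + 5 = 7
  7 * -2 = -14; -14 + 3 = -11
Quotient: -x + 7, Remainder: -11


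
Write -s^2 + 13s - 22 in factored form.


Roots satisfy r1 + r2 = -b/a = 13 and r1*r2 = c/a = 22.
So r1 = 11, r2 = 2.
-s^2 + 13s - 22 = -(s - r1)(s - r2) = -(s - 11)(s - 2)
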